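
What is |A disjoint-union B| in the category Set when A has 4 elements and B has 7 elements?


In Set, the coproduct A + B is the disjoint union.
|A + B| = |A| + |B| = 4 + 7 = 11

11


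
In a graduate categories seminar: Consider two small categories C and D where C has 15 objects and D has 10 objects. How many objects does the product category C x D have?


The product category C x D has objects that are pairs (c, d).
Number of pairs = |Ob(C)| * |Ob(D)| = 15 * 10 = 150

150


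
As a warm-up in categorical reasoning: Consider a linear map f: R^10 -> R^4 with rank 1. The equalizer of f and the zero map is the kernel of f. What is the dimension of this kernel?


The equalizer of f and the zero map is ker(f).
By the rank-nullity theorem: dim(ker(f)) = dim(domain) - rank(f).
dim(ker(f)) = 10 - 1 = 9

9


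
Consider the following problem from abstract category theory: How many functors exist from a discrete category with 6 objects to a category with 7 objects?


A functor from a discrete category C to D is determined by
where each object maps. Each of the 6 objects of C can map
to any of the 7 objects of D independently.
Number of functors = 7^6 = 117649

117649


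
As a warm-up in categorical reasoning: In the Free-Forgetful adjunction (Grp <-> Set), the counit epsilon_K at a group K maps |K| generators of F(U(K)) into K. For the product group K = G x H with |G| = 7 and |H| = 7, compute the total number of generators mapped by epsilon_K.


The counit epsilon_K: F(U(K)) -> K of the Free-Forgetful adjunction
maps |K| generators of F(U(K)) into K. For K = G x H (the product group),
|G x H| = |G| * |H|.
Total generators mapped = 7 * 7 = 49.

49


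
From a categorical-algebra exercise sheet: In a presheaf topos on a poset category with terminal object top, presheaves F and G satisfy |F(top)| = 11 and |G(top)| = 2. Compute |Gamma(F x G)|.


Global sections of a presheaf on a poset with terminal top satisfy
Gamma(H) ~ H(top). Presheaves admit pointwise products, so
(F x G)(top) = F(top) x G(top) (Cartesian product).
|Gamma(F x G)| = |F(top)| * |G(top)| = 11 * 2 = 22.

22


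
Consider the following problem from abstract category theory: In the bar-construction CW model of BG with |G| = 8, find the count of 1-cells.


In the bar-construction CW model of BG, the n-cells are indexed by
n-tuples [g_1|...|g_n] of non-identity elements of G (degenerate
simplices with some g_i = e do not contribute cells), so there are
(|G| - 1)^n n-cells.
For dim = 1 with |G| = 8:
cells = (8 - 1)^1 = 7^1 = 7

7


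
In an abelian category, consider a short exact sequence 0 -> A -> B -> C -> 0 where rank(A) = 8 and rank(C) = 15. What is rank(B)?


For a short exact sequence 0 -> A -> B -> C -> 0,
rank is additive: rank(B) = rank(A) + rank(C).
rank(B) = 8 + 15 = 23

23


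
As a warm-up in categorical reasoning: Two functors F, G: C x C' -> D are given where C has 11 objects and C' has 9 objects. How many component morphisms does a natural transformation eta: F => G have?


A natural transformation eta: F => G assigns one component morphism per
object of the domain category.
The domain is the product category C x C', so
|Ob(C x C')| = |Ob(C)| * |Ob(C')| = 11 * 9 = 99.
Therefore eta has 99 component morphisms.

99


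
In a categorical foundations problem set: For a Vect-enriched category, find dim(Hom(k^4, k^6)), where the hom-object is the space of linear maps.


In Vect-enriched categories, Hom(k^n, k^m) is the space of m x n matrices.
dim(Hom(k^4, k^6)) = 6 * 4 = 24

24


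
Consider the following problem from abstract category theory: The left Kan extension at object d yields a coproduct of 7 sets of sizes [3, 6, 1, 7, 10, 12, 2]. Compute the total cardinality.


Pointwise, the left Kan extension (Lan_F H)(d) is the colimit, indexed
by the comma category (F downarrow d), of H composed with the
projection (F downarrow d) -> C. Here that colimit is given
as a coproduct (disjoint union) of sets, so its cardinality is the
sum of the sizes of the summands.
Coproduct of sets with sizes: 3 + 6 + 1 + 7 + 10 + 12 + 2
= 41

41


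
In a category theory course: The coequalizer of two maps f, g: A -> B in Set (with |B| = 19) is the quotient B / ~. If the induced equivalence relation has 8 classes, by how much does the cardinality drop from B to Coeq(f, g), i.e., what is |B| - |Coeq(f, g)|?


The coequalizer Coeq(f, g) = B / ~ has one element per equivalence class.
|B| = 19, |Coeq(f, g)| = 8.
|B| - |Coeq(f, g)| = 19 - 8 = 11.

11


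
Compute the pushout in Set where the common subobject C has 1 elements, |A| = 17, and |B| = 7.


The pushout A +_C B identifies the images of C in A and B.
|A +_C B| = |A| + |B| - |C| (for injections).
= 17 + 7 - 1 = 23

23


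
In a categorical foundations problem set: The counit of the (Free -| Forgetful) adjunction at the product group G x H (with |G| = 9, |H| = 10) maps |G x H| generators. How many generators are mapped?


The counit epsilon_K: F(U(K)) -> K of the Free-Forgetful adjunction
maps |K| generators of F(U(K)) into K. For K = G x H (the product group),
|G x H| = |G| * |H|.
Total generators mapped = 9 * 10 = 90.

90


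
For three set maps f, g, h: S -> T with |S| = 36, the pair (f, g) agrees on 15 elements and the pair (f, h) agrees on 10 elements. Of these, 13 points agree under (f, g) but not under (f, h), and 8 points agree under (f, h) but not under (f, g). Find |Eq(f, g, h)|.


Eq(f, g, h) is the triple-agreement set: points in S where all three
maps take the same value. Using inclusion-exclusion on the pairwise data:
Pair (f, g) agrees on 15 points; pair (f, h) on 10 points.
Points agreeing under (f, g) but not (f, h) = 13; under (f, h) but not (f, g) = 8.
Triple-agreement = agreement-in-(f, g) minus points that agree under (f, g) but not (f, h):
|Eq(f, g, h)| = 15 - 13 = 2
(cross-check via (f, h): 10 - 8 = 2.)

2


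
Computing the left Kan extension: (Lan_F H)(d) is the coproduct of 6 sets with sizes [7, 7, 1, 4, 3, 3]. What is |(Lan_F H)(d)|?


Pointwise, the left Kan extension (Lan_F H)(d) is the colimit, indexed
by the comma category (F downarrow d), of H composed with the
projection (F downarrow d) -> C. Here that colimit is given
as a coproduct (disjoint union) of sets, so its cardinality is the
sum of the sizes of the summands.
Coproduct of sets with sizes: 7 + 7 + 1 + 4 + 3 + 3
= 25

25


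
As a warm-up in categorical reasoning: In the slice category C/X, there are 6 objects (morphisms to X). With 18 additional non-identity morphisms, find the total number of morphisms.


In the slice category C/X, objects are morphisms to X.
Identity morphisms: 6 (one per object of C/X).
Non-identity morphisms: 18.
Total = 6 + 18 = 24

24


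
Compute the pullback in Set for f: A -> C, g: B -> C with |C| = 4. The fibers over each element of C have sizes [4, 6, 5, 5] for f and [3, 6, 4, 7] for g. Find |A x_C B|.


The pullback A x_C B consists of pairs (a, b) with f(a) = g(b).
For each element c in C, the fiber product has |f^-1(c)| * |g^-1(c)| elements.
Summing over C: 4 * 3 + 6 * 6 + 5 * 4 + 5 * 7
= 12 + 36 + 20 + 35 = 103

103


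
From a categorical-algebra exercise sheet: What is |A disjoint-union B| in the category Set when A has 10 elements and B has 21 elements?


In Set, the coproduct A + B is the disjoint union.
|A + B| = |A| + |B| = 10 + 21 = 31

31


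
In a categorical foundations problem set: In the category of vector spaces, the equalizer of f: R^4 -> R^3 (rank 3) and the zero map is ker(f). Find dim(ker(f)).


The equalizer of f and the zero map is ker(f).
By the rank-nullity theorem: dim(ker(f)) = dim(domain) - rank(f).
dim(ker(f)) = 4 - 3 = 1

1


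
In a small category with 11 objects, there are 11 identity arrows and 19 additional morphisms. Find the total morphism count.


Each object has an identity morphism, giving 11 identities.
Adding the 19 non-identity morphisms:
Total = 11 + 19 = 30

30


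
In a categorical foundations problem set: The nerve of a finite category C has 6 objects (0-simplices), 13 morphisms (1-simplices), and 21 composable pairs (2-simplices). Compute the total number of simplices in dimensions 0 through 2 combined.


The 2-skeleton of the nerve N(C) consists of simplices in dimensions 0, 1, 2:
  |N(C)_0| = 6 (objects)
  |N(C)_1| = 13 (morphisms)
  |N(C)_2| = 21 (composable pairs)
Total = 6 + 13 + 21 = 40

40


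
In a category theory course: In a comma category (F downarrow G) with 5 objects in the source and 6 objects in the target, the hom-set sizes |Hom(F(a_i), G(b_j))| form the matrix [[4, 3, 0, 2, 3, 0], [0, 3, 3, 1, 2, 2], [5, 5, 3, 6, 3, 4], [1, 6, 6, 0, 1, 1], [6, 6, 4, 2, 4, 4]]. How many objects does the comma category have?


Objects of (F downarrow G) are triples (a, b, h: F(a)->G(b)).
The count equals the sum of all entries in the hom-matrix.
sum(row 0) = 12
sum(row 1) = 11
sum(row 2) = 26
sum(row 3) = 15
sum(row 4) = 26
Grand total = 90

90


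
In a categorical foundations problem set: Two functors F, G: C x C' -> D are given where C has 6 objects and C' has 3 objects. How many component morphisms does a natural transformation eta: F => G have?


A natural transformation eta: F => G assigns one component morphism per
object of the domain category.
The domain is the product category C x C', so
|Ob(C x C')| = |Ob(C)| * |Ob(C')| = 6 * 3 = 18.
Therefore eta has 18 component morphisms.

18


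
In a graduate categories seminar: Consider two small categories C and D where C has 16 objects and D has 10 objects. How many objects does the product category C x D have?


The product category C x D has objects that are pairs (c, d).
Number of pairs = |Ob(C)| * |Ob(D)| = 16 * 10 = 160

160


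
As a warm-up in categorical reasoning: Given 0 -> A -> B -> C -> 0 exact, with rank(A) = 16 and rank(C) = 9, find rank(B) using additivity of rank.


For a short exact sequence 0 -> A -> B -> C -> 0,
rank is additive: rank(B) = rank(A) + rank(C).
rank(B) = 16 + 9 = 25

25


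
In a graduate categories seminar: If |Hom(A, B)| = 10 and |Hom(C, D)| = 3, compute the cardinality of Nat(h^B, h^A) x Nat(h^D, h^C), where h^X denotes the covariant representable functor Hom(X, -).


By the Yoneda lemma, Nat(h^B, h^A) is isomorphic to Hom(A, B),
so |Nat(h^B, h^A)| = |Hom(A, B)| and |Nat(h^D, h^C)| = |Hom(C, D)|.
|Hom(A, B)| = 10, |Hom(C, D)| = 3.
|Nat(h^B, h^A) x Nat(h^D, h^C)| = 10 * 3 = 30

30


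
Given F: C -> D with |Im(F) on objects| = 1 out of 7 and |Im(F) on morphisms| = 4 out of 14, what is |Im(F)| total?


The image of F consists of distinct objects and distinct morphisms.
|Im(F)| on objects = 1
|Im(F)| on morphisms = 4
Total image cardinality = 1 + 4 = 5

5


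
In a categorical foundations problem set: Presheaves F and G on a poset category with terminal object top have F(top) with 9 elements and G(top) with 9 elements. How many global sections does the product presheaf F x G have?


Global sections of a presheaf on a poset with terminal top satisfy
Gamma(H) ~ H(top). Presheaves admit pointwise products, so
(F x G)(top) = F(top) x G(top) (Cartesian product).
|Gamma(F x G)| = |F(top)| * |G(top)| = 9 * 9 = 81.

81


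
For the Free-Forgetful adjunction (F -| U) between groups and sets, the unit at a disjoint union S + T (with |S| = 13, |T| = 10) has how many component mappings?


The unit eta_X: X -> U(F(X)) of the Free-Forgetful adjunction
maps each element of X to a generator of F(X). For X = S + T (disjoint
union in Set), |S + T| = |S| + |T|.
Total mappings = 13 + 10 = 23.

23


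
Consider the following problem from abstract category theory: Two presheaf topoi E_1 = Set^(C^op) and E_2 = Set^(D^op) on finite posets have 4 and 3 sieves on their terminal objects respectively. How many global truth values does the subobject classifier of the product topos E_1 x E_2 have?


In a product of presheaf topoi E_1 x E_2, the subobject classifier
is Omega = Omega_1 x Omega_2 (componentwise), so
|Omega(top)| = |Omega_1(top_1)| * |Omega_2(top_2)|.
= 4 * 3 = 12.

12


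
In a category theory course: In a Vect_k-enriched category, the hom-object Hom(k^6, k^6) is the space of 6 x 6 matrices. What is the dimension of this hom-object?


In Vect-enriched categories, Hom(k^n, k^m) is the space of m x n matrices.
dim(Hom(k^6, k^6)) = 6 * 6 = 36

36


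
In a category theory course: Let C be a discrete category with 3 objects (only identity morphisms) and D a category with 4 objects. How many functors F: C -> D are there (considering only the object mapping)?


A functor from a discrete category C to D is determined by
where each object maps. Each of the 3 objects of C can map
to any of the 4 objects of D independently.
Number of functors = 4^3 = 64

64


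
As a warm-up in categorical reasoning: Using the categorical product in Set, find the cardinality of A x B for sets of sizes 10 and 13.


In Set, the product A x B is the Cartesian product.
By the universal property, |A x B| = |A| * |B|.
|A x B| = 10 * 13 = 130

130


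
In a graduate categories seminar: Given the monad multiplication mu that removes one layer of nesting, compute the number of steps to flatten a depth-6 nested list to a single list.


Each application of mu: T^2 -> T removes one layer of nesting.
Starting at depth 6 (i.e., T^6(X)), we need to reach T(X).
Number of mu applications = 6 - 1 = 5

5


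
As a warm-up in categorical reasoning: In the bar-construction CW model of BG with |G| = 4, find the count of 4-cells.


In the bar-construction CW model of BG, the n-cells are indexed by
n-tuples [g_1|...|g_n] of non-identity elements of G (degenerate
simplices with some g_i = e do not contribute cells), so there are
(|G| - 1)^n n-cells.
For dim = 4 with |G| = 4:
cells = (4 - 1)^4 = 3^4 = 81

81


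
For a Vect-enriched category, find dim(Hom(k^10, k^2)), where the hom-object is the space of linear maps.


In Vect-enriched categories, Hom(k^n, k^m) is the space of m x n matrices.
dim(Hom(k^10, k^2)) = 2 * 10 = 20

20


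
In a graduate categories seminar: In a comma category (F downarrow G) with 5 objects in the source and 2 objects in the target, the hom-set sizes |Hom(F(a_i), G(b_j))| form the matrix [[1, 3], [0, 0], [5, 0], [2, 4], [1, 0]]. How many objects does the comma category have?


Objects of (F downarrow G) are triples (a, b, h: F(a)->G(b)).
The count equals the sum of all entries in the hom-matrix.
sum(row 0) = 4
sum(row 1) = 0
sum(row 2) = 5
sum(row 3) = 6
sum(row 4) = 1
Grand total = 16

16


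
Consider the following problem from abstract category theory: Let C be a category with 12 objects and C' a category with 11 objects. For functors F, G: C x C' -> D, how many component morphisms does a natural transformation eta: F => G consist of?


A natural transformation eta: F => G assigns one component morphism per
object of the domain category.
The domain is the product category C x C', so
|Ob(C x C')| = |Ob(C)| * |Ob(C')| = 12 * 11 = 132.
Therefore eta has 132 component morphisms.

132


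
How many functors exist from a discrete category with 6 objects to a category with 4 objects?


A functor from a discrete category C to D is determined by
where each object maps. Each of the 6 objects of C can map
to any of the 4 objects of D independently.
Number of functors = 4^6 = 4096

4096


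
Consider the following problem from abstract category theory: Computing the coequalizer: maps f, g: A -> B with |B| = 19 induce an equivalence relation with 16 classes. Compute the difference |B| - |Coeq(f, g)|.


The coequalizer Coeq(f, g) = B / ~ has one element per equivalence class.
|B| = 19, |Coeq(f, g)| = 16.
|B| - |Coeq(f, g)| = 19 - 16 = 3.

3


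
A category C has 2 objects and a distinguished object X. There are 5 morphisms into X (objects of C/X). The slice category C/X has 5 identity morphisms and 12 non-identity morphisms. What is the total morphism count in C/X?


In the slice category C/X, objects are morphisms to X.
Identity morphisms: 5 (one per object of C/X).
Non-identity morphisms: 12.
Total = 5 + 12 = 17

17


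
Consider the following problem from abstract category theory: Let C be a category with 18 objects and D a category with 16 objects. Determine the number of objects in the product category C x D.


The product category C x D has objects that are pairs (c, d).
Number of pairs = |Ob(C)| * |Ob(D)| = 18 * 16 = 288

288


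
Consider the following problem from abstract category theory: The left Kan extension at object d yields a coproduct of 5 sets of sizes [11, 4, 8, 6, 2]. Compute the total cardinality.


Pointwise, the left Kan extension (Lan_F H)(d) is the colimit, indexed
by the comma category (F downarrow d), of H composed with the
projection (F downarrow d) -> C. Here that colimit is given
as a coproduct (disjoint union) of sets, so its cardinality is the
sum of the sizes of the summands.
Coproduct of sets with sizes: 11 + 4 + 8 + 6 + 2
= 31

31


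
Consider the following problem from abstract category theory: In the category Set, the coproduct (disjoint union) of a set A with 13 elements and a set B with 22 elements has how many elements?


In Set, the coproduct A + B is the disjoint union.
|A + B| = |A| + |B| = 13 + 22 = 35

35


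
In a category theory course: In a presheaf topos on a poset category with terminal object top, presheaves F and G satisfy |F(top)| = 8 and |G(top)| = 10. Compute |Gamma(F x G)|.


Global sections of a presheaf on a poset with terminal top satisfy
Gamma(H) ~ H(top). Presheaves admit pointwise products, so
(F x G)(top) = F(top) x G(top) (Cartesian product).
|Gamma(F x G)| = |F(top)| * |G(top)| = 8 * 10 = 80.

80


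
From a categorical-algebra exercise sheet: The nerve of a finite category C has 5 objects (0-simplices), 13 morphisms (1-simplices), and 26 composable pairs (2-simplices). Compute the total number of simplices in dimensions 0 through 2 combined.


The 2-skeleton of the nerve N(C) consists of simplices in dimensions 0, 1, 2:
  |N(C)_0| = 5 (objects)
  |N(C)_1| = 13 (morphisms)
  |N(C)_2| = 26 (composable pairs)
Total = 5 + 13 + 26 = 44

44


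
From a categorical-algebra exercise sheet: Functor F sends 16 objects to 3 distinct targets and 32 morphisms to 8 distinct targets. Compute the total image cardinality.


The image of F consists of distinct objects and distinct morphisms.
|Im(F)| on objects = 3
|Im(F)| on morphisms = 8
Total image cardinality = 3 + 8 = 11

11


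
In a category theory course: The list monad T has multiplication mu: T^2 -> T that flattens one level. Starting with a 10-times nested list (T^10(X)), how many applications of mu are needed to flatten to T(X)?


Each application of mu: T^2 -> T removes one layer of nesting.
Starting at depth 10 (i.e., T^10(X)), we need to reach T(X).
Number of mu applications = 10 - 1 = 9

9


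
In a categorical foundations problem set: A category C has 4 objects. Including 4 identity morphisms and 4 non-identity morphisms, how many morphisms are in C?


Each object has an identity morphism, giving 4 identities.
Adding the 4 non-identity morphisms:
Total = 4 + 4 = 8

8


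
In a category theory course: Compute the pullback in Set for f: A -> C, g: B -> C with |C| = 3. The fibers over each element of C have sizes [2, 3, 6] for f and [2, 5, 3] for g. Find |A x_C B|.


The pullback A x_C B consists of pairs (a, b) with f(a) = g(b).
For each element c in C, the fiber product has |f^-1(c)| * |g^-1(c)| elements.
Summing over C: 2 * 2 + 3 * 5 + 6 * 3
= 4 + 15 + 18 = 37

37


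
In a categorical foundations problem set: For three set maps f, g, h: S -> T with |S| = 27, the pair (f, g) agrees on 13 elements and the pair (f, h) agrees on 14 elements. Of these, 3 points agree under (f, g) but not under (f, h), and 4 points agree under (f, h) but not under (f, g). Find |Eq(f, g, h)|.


Eq(f, g, h) is the triple-agreement set: points in S where all three
maps take the same value. Using inclusion-exclusion on the pairwise data:
Pair (f, g) agrees on 13 points; pair (f, h) on 14 points.
Points agreeing under (f, g) but not (f, h) = 3; under (f, h) but not (f, g) = 4.
Triple-agreement = agreement-in-(f, g) minus points that agree under (f, g) but not (f, h):
|Eq(f, g, h)| = 13 - 3 = 10
(cross-check via (f, h): 14 - 4 = 10.)

10


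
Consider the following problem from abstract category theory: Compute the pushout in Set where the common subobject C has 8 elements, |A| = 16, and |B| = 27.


The pushout A +_C B identifies the images of C in A and B.
|A +_C B| = |A| + |B| - |C| (for injections).
= 16 + 27 - 8 = 35

35


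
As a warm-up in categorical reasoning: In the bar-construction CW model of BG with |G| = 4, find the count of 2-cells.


In the bar-construction CW model of BG, the n-cells are indexed by
n-tuples [g_1|...|g_n] of non-identity elements of G (degenerate
simplices with some g_i = e do not contribute cells), so there are
(|G| - 1)^n n-cells.
For dim = 2 with |G| = 4:
cells = (4 - 1)^2 = 3^2 = 9

9


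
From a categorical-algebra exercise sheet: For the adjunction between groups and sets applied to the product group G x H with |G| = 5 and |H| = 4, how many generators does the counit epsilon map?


The counit epsilon_K: F(U(K)) -> K of the Free-Forgetful adjunction
maps |K| generators of F(U(K)) into K. For K = G x H (the product group),
|G x H| = |G| * |H|.
Total generators mapped = 5 * 4 = 20.

20


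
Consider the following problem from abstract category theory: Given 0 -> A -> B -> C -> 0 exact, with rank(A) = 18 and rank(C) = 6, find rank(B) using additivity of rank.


For a short exact sequence 0 -> A -> B -> C -> 0,
rank is additive: rank(B) = rank(A) + rank(C).
rank(B) = 18 + 6 = 24

24


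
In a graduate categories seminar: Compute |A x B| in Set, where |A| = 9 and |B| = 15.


In Set, the product A x B is the Cartesian product.
By the universal property, |A x B| = |A| * |B|.
|A x B| = 9 * 15 = 135

135


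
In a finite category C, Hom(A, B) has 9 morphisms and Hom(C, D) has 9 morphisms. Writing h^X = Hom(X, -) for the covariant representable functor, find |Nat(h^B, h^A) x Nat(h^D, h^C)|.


By the Yoneda lemma, Nat(h^B, h^A) is isomorphic to Hom(A, B),
so |Nat(h^B, h^A)| = |Hom(A, B)| and |Nat(h^D, h^C)| = |Hom(C, D)|.
|Hom(A, B)| = 9, |Hom(C, D)| = 9.
|Nat(h^B, h^A) x Nat(h^D, h^C)| = 9 * 9 = 81

81


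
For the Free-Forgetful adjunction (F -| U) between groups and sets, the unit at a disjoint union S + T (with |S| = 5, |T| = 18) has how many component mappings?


The unit eta_X: X -> U(F(X)) of the Free-Forgetful adjunction
maps each element of X to a generator of F(X). For X = S + T (disjoint
union in Set), |S + T| = |S| + |T|.
Total mappings = 5 + 18 = 23.

23


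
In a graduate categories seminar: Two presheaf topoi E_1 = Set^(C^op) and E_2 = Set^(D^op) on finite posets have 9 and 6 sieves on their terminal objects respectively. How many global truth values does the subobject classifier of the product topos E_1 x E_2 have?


In a product of presheaf topoi E_1 x E_2, the subobject classifier
is Omega = Omega_1 x Omega_2 (componentwise), so
|Omega(top)| = |Omega_1(top_1)| * |Omega_2(top_2)|.
= 9 * 6 = 54.

54


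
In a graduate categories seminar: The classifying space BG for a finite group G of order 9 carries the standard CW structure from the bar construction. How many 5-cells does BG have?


In the bar-construction CW model of BG, the n-cells are indexed by
n-tuples [g_1|...|g_n] of non-identity elements of G (degenerate
simplices with some g_i = e do not contribute cells), so there are
(|G| - 1)^n n-cells.
For dim = 5 with |G| = 9:
cells = (9 - 1)^5 = 8^5 = 32768

32768


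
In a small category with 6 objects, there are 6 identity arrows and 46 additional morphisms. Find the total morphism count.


Each object has an identity morphism, giving 6 identities.
Adding the 46 non-identity morphisms:
Total = 6 + 46 = 52

52


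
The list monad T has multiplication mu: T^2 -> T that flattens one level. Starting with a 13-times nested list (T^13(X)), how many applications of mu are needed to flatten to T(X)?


Each application of mu: T^2 -> T removes one layer of nesting.
Starting at depth 13 (i.e., T^13(X)), we need to reach T(X).
Number of mu applications = 13 - 1 = 12

12


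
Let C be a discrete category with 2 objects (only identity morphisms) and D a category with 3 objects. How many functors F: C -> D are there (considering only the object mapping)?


A functor from a discrete category C to D is determined by
where each object maps. Each of the 2 objects of C can map
to any of the 3 objects of D independently.
Number of functors = 3^2 = 9

9


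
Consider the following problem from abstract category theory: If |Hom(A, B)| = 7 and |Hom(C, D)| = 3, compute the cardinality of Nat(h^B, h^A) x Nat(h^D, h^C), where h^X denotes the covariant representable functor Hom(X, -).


By the Yoneda lemma, Nat(h^B, h^A) is isomorphic to Hom(A, B),
so |Nat(h^B, h^A)| = |Hom(A, B)| and |Nat(h^D, h^C)| = |Hom(C, D)|.
|Hom(A, B)| = 7, |Hom(C, D)| = 3.
|Nat(h^B, h^A) x Nat(h^D, h^C)| = 7 * 3 = 21

21


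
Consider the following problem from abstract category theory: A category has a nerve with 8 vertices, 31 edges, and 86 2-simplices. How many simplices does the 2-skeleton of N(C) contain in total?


The 2-skeleton of the nerve N(C) consists of simplices in dimensions 0, 1, 2:
  |N(C)_0| = 8 (objects)
  |N(C)_1| = 31 (morphisms)
  |N(C)_2| = 86 (composable pairs)
Total = 8 + 31 + 86 = 125

125


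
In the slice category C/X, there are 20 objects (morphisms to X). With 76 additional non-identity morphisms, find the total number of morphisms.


In the slice category C/X, objects are morphisms to X.
Identity morphisms: 20 (one per object of C/X).
Non-identity morphisms: 76.
Total = 20 + 76 = 96

96


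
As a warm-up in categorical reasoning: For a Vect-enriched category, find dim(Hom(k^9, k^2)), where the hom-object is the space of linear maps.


In Vect-enriched categories, Hom(k^n, k^m) is the space of m x n matrices.
dim(Hom(k^9, k^2)) = 2 * 9 = 18

18


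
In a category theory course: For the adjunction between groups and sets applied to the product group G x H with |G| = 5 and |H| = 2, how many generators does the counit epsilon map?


The counit epsilon_K: F(U(K)) -> K of the Free-Forgetful adjunction
maps |K| generators of F(U(K)) into K. For K = G x H (the product group),
|G x H| = |G| * |H|.
Total generators mapped = 5 * 2 = 10.

10


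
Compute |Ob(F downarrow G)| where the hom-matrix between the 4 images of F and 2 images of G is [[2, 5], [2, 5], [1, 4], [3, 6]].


Objects of (F downarrow G) are triples (a, b, h: F(a)->G(b)).
The count equals the sum of all entries in the hom-matrix.
sum(row 0) = 7
sum(row 1) = 7
sum(row 2) = 5
sum(row 3) = 9
Grand total = 28

28


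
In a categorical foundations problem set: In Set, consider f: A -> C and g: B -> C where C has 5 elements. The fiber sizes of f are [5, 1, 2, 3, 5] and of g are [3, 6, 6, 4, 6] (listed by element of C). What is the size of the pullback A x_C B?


The pullback A x_C B consists of pairs (a, b) with f(a) = g(b).
For each element c in C, the fiber product has |f^-1(c)| * |g^-1(c)| elements.
Summing over C: 5 * 3 + 1 * 6 + 2 * 6 + 3 * 4 + 5 * 6
= 15 + 6 + 12 + 12 + 30 = 75

75


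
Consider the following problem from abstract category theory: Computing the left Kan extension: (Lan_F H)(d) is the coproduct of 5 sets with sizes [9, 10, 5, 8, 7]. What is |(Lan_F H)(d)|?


Pointwise, the left Kan extension (Lan_F H)(d) is the colimit, indexed
by the comma category (F downarrow d), of H composed with the
projection (F downarrow d) -> C. Here that colimit is given
as a coproduct (disjoint union) of sets, so its cardinality is the
sum of the sizes of the summands.
Coproduct of sets with sizes: 9 + 10 + 5 + 8 + 7
= 39

39


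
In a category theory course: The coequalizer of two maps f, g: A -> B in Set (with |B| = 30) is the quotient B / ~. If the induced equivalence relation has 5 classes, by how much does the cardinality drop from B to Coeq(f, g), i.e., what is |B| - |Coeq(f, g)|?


The coequalizer Coeq(f, g) = B / ~ has one element per equivalence class.
|B| = 30, |Coeq(f, g)| = 5.
|B| - |Coeq(f, g)| = 30 - 5 = 25.

25


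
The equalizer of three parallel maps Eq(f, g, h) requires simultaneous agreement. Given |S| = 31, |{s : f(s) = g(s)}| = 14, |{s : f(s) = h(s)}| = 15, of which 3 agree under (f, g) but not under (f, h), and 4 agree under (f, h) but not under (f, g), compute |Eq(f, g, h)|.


Eq(f, g, h) is the triple-agreement set: points in S where all three
maps take the same value. Using inclusion-exclusion on the pairwise data:
Pair (f, g) agrees on 14 points; pair (f, h) on 15 points.
Points agreeing under (f, g) but not (f, h) = 3; under (f, h) but not (f, g) = 4.
Triple-agreement = agreement-in-(f, g) minus points that agree under (f, g) but not (f, h):
|Eq(f, g, h)| = 14 - 3 = 11
(cross-check via (f, h): 15 - 4 = 11.)

11


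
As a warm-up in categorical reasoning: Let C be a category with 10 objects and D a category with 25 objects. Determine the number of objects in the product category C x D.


The product category C x D has objects that are pairs (c, d).
Number of pairs = |Ob(C)| * |Ob(D)| = 10 * 25 = 250

250


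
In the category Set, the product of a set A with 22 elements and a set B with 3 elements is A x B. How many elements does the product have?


In Set, the product A x B is the Cartesian product.
By the universal property, |A x B| = |A| * |B|.
|A x B| = 22 * 3 = 66

66


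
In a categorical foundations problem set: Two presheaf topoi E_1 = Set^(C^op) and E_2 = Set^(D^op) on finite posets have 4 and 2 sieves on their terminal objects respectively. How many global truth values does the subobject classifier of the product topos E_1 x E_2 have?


In a product of presheaf topoi E_1 x E_2, the subobject classifier
is Omega = Omega_1 x Omega_2 (componentwise), so
|Omega(top)| = |Omega_1(top_1)| * |Omega_2(top_2)|.
= 4 * 2 = 8.

8


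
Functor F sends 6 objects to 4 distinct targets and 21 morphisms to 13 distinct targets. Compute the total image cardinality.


The image of F consists of distinct objects and distinct morphisms.
|Im(F)| on objects = 4
|Im(F)| on morphisms = 13
Total image cardinality = 4 + 13 = 17

17


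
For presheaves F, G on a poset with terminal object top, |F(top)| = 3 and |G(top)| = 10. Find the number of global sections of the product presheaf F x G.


Global sections of a presheaf on a poset with terminal top satisfy
Gamma(H) ~ H(top). Presheaves admit pointwise products, so
(F x G)(top) = F(top) x G(top) (Cartesian product).
|Gamma(F x G)| = |F(top)| * |G(top)| = 3 * 10 = 30.

30


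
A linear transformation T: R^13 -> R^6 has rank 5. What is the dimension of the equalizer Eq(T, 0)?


The equalizer of f and the zero map is ker(f).
By the rank-nullity theorem: dim(ker(f)) = dim(domain) - rank(f).
dim(ker(f)) = 13 - 5 = 8

8


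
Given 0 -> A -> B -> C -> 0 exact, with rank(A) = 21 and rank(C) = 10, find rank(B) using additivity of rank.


For a short exact sequence 0 -> A -> B -> C -> 0,
rank is additive: rank(B) = rank(A) + rank(C).
rank(B) = 21 + 10 = 31

31


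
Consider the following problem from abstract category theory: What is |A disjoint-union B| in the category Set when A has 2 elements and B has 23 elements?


In Set, the coproduct A + B is the disjoint union.
|A + B| = |A| + |B| = 2 + 23 = 25

25


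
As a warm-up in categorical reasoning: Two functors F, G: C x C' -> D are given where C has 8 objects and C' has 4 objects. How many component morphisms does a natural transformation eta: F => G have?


A natural transformation eta: F => G assigns one component morphism per
object of the domain category.
The domain is the product category C x C', so
|Ob(C x C')| = |Ob(C)| * |Ob(C')| = 8 * 4 = 32.
Therefore eta has 32 component morphisms.

32


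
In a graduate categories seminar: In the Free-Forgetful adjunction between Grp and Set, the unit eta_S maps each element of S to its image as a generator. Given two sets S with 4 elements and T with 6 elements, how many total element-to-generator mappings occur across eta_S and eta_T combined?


The unit eta_X: X -> U(F(X)) of the Free-Forgetful adjunction
maps each element of X to a generator of F(X). For X = S + T (disjoint
union in Set), |S + T| = |S| + |T|.
Total mappings = 4 + 6 = 10.

10


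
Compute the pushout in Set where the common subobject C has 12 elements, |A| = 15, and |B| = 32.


The pushout A +_C B identifies the images of C in A and B.
|A +_C B| = |A| + |B| - |C| (for injections).
= 15 + 32 - 12 = 35

35


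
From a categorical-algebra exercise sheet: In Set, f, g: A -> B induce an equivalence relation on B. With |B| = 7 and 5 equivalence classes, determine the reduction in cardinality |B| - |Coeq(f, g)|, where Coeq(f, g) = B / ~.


The coequalizer Coeq(f, g) = B / ~ has one element per equivalence class.
|B| = 7, |Coeq(f, g)| = 5.
|B| - |Coeq(f, g)| = 7 - 5 = 2.

2


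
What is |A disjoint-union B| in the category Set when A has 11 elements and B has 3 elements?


In Set, the coproduct A + B is the disjoint union.
|A + B| = |A| + |B| = 11 + 3 = 14

14


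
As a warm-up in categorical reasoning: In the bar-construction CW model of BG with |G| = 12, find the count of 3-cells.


In the bar-construction CW model of BG, the n-cells are indexed by
n-tuples [g_1|...|g_n] of non-identity elements of G (degenerate
simplices with some g_i = e do not contribute cells), so there are
(|G| - 1)^n n-cells.
For dim = 3 with |G| = 12:
cells = (12 - 1)^3 = 11^3 = 1331

1331


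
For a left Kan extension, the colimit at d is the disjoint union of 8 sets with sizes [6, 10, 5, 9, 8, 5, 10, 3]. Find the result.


Pointwise, the left Kan extension (Lan_F H)(d) is the colimit, indexed
by the comma category (F downarrow d), of H composed with the
projection (F downarrow d) -> C. Here that colimit is given
as a coproduct (disjoint union) of sets, so its cardinality is the
sum of the sizes of the summands.
Coproduct of sets with sizes: 6 + 10 + 5 + 9 + 8 + 5 + 10 + 3
= 56

56


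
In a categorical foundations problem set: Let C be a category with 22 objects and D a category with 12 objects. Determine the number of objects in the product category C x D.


The product category C x D has objects that are pairs (c, d).
Number of pairs = |Ob(C)| * |Ob(D)| = 22 * 12 = 264

264


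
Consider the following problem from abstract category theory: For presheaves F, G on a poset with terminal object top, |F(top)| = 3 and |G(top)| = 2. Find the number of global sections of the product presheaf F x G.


Global sections of a presheaf on a poset with terminal top satisfy
Gamma(H) ~ H(top). Presheaves admit pointwise products, so
(F x G)(top) = F(top) x G(top) (Cartesian product).
|Gamma(F x G)| = |F(top)| * |G(top)| = 3 * 2 = 6.

6


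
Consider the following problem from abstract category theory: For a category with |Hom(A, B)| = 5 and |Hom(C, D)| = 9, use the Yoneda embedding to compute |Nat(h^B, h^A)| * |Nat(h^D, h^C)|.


By the Yoneda lemma, Nat(h^B, h^A) is isomorphic to Hom(A, B),
so |Nat(h^B, h^A)| = |Hom(A, B)| and |Nat(h^D, h^C)| = |Hom(C, D)|.
|Hom(A, B)| = 5, |Hom(C, D)| = 9.
|Nat(h^B, h^A) x Nat(h^D, h^C)| = 5 * 9 = 45

45


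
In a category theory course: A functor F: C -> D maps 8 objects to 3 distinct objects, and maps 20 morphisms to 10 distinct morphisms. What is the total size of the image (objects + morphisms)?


The image of F consists of distinct objects and distinct morphisms.
|Im(F)| on objects = 3
|Im(F)| on morphisms = 10
Total image cardinality = 3 + 10 = 13

13


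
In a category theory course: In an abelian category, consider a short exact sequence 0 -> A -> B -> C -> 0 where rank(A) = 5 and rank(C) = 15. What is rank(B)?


For a short exact sequence 0 -> A -> B -> C -> 0,
rank is additive: rank(B) = rank(A) + rank(C).
rank(B) = 5 + 15 = 20

20


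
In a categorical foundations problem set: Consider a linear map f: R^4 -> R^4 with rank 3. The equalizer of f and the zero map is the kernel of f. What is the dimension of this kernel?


The equalizer of f and the zero map is ker(f).
By the rank-nullity theorem: dim(ker(f)) = dim(domain) - rank(f).
dim(ker(f)) = 4 - 3 = 1

1


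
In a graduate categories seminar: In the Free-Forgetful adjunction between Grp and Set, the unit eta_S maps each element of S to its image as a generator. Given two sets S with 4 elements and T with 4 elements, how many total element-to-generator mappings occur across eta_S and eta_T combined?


The unit eta_X: X -> U(F(X)) of the Free-Forgetful adjunction
maps each element of X to a generator of F(X). For X = S + T (disjoint
union in Set), |S + T| = |S| + |T|.
Total mappings = 4 + 4 = 8.

8


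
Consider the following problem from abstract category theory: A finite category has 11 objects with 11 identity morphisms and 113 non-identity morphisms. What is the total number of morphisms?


Each object has an identity morphism, giving 11 identities.
Adding the 113 non-identity morphisms:
Total = 11 + 113 = 124

124


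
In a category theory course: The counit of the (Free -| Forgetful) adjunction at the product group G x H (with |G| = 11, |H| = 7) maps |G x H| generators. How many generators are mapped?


The counit epsilon_K: F(U(K)) -> K of the Free-Forgetful adjunction
maps |K| generators of F(U(K)) into K. For K = G x H (the product group),
|G x H| = |G| * |H|.
Total generators mapped = 11 * 7 = 77.

77


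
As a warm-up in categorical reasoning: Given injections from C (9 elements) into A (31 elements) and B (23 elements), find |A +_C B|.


The pushout A +_C B identifies the images of C in A and B.
|A +_C B| = |A| + |B| - |C| (for injections).
= 31 + 23 - 9 = 45

45


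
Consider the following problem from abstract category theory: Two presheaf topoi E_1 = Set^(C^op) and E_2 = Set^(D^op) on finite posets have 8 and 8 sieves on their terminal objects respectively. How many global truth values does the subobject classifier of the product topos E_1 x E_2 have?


In a product of presheaf topoi E_1 x E_2, the subobject classifier
is Omega = Omega_1 x Omega_2 (componentwise), so
|Omega(top)| = |Omega_1(top_1)| * |Omega_2(top_2)|.
= 8 * 8 = 64.

64


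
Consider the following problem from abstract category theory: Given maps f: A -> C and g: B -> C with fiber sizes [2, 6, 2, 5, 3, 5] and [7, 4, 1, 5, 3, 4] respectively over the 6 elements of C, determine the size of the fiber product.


The pullback A x_C B consists of pairs (a, b) with f(a) = g(b).
For each element c in C, the fiber product has |f^-1(c)| * |g^-1(c)| elements.
Summing over C: 2 * 7 + 6 * 4 + 2 * 1 + 5 * 5 + 3 * 3 + 5 * 4
= 14 + 24 + 2 + 25 + 9 + 20 = 94

94


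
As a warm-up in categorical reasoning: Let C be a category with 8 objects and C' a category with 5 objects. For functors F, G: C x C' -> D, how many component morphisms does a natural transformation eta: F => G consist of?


A natural transformation eta: F => G assigns one component morphism per
object of the domain category.
The domain is the product category C x C', so
|Ob(C x C')| = |Ob(C)| * |Ob(C')| = 8 * 5 = 40.
Therefore eta has 40 component morphisms.

40


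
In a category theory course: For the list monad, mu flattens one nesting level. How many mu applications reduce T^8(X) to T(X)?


Each application of mu: T^2 -> T removes one layer of nesting.
Starting at depth 8 (i.e., T^8(X)), we need to reach T(X).
Number of mu applications = 8 - 1 = 7

7


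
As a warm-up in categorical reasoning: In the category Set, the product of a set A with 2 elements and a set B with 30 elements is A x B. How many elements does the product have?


In Set, the product A x B is the Cartesian product.
By the universal property, |A x B| = |A| * |B|.
|A x B| = 2 * 30 = 60

60


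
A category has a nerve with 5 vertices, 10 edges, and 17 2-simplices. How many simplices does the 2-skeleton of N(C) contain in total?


The 2-skeleton of the nerve N(C) consists of simplices in dimensions 0, 1, 2:
  |N(C)_0| = 5 (objects)
  |N(C)_1| = 10 (morphisms)
  |N(C)_2| = 17 (composable pairs)
Total = 5 + 10 + 17 = 32

32
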